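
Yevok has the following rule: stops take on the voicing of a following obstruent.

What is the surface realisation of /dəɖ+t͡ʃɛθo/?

/ɖ/ is a voiced retroflex stop. The following trigger /t͡ʃ/ is voiceless, so /ɖ/ must become voiceless as well.
The voiceless retroflex stop is [ʈ], so /ɖ/ → [ʈ].

[dəʈt͡ʃɛθo]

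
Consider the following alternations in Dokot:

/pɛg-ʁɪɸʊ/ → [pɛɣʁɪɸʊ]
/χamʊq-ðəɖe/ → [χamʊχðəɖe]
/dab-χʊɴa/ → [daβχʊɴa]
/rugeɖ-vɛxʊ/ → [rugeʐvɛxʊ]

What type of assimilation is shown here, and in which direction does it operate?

regressive manner assimilation

The segment that alternates is /g/, which surfaces as [ɣ] when adjacent to /ʁ/.
/g/ is a stop while /ʁ/ is a fricative; the output [ɣ] is a fricative, matching the trigger — so the feature that spreads is manner.
Place and voice are unchanged, so the assimilation is partial, not total.
The same holds elsewhere in the data: /q/ → [χ] before /ð/ (stop → fricative, matching a fricative); /b/ → [β] before /χ/ (stop → fricative, matching a fricative); /ɖ/ → [ʐ] before /v/ (stop → fricative, matching a fricative) — only manner changes, and always toward the following segment.
Since the segment that changes precedes the conditioning segment, the assimilation is regressive.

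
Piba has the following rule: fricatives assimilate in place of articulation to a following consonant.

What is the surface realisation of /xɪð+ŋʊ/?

[xɪɣŋʊ]

/ð/ is a voiced dental fricative. The following trigger /ŋ/ is velar, so /ð/ must become velar as well.
A voiced velar fricative is [ɣ], so the surface segment is [ɣ].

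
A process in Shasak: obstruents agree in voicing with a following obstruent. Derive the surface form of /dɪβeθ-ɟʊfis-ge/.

[dɪβeðɟʊfizge]

The rule targets /θ/ (voiceless dental fricative), which sits before the trigger /ɟ/ (voiced).
The voiced dental fricative is [ð], so /θ/ → [ð].
At the second juncture, /s/ likewise becomes [z] adjacent to /g/.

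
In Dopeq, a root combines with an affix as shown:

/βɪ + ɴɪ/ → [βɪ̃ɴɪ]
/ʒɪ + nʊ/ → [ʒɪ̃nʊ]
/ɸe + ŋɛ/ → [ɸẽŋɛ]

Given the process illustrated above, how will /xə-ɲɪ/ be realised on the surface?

[xə̃ɲɪ]

The data show regressive nasality assimilation (vowel nasalisation): /ɪ/ → [ɪ̃] before /ɴ/; /ɪ/ → [ɪ̃] before /n/; /e/ → [ẽ] before /ŋ/ — a vowel is nasalised by an immediately following nasal consonant.
/ə/ sits next to the nasal /ɲ/ and is therefore nasalised to [ə̃].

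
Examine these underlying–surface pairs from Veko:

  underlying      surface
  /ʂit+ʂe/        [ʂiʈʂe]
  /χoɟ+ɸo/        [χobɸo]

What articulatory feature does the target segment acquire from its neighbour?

Comparing underlying and surface forms, /t/ → [ʈ] is the alternation; the neighbouring /ʂ/ is constant.
The change alveolar → retroflex matches the place of the following /ʂ/, identifying this as place assimilation.
Checking the remaining alternation: /ɟ/ → [b] before /ɸ/ (palatal → bilabial, matching bilabial) — only place changes, and always toward the following segment.

place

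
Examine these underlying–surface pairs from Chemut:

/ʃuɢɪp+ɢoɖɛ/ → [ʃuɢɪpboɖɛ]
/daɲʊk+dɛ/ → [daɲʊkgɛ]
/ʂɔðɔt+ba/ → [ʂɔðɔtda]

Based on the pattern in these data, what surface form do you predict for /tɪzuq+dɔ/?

The data show progressive place assimilation: /ɢ/ → [b] after /p/; /d/ → [g] after /k/; /b/ → [d] after /t/. In each pair only place changes, matching the preceding consonant, while manner and voice stay constant.
The rule targets /d/ (voiced alveolar stop), which sits after the trigger /q/ (uvular).
The voiced uvular stop is [ɢ], so /d/ → [ɢ].

[tɪzuqɢɔ]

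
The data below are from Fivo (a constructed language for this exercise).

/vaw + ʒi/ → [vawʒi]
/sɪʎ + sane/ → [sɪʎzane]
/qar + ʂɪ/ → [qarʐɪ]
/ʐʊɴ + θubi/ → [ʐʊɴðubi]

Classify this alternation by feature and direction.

Underlying /s/ is realised as [z] next to /ʎ/; /ʎ/ itself does not change.
The change voiceless → voiced matches the voicing of the preceding /ʎ/, identifying this as voicing assimilation.
Place and manner are unchanged, so the assimilation is partial, not total.
The other alternating forms pattern the same way: /ʂ/ → [ʐ] after /r/ (voiceless → voiced, matching voiced); /θ/ → [ð] after /ɴ/ (voiceless → voiced, matching voiced) — only voicing changes, and always toward the preceding segment.
No alternation appears in [vawʒi]: there the adjacent consonants already agree in voicing (/ʒ/ and /w/ are both voiced), so this form is consistent with the same rule.
The trigger is the preceding segment, so the direction is progressive (perseverative).

progressive voicing assimilation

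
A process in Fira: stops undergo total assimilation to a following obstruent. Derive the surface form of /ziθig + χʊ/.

/g/ is the segment targeted by the rule; it sits immediately before /χ/, so it assimilates completely and surfaces as [χ].

[ziθiχχʊ]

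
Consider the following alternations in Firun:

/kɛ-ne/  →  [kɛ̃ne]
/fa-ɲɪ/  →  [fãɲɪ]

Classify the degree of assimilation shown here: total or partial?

The vowel /ɛ/ surfaces as nasalised [ɛ̃] next to the following nasal /n/ — it has acquired the [+nasal] feature of its neighbour.
Likewise in the remaining data: /a/ → [ã] before /ɲ/ — each time a vowel is nasalised next to a following nasal.

partial assimilation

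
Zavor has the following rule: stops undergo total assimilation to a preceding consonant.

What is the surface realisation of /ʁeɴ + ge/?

[ʁeɴɴe]

/g/ is the segment targeted by the rule; it sits immediately after /ɴ/, so it assimilates completely and surfaces as [ɴ].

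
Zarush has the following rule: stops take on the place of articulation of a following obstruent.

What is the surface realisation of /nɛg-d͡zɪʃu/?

The rule targets /g/ (voiced velar stop), which sits before the trigger /d͡z/ (alveolar).
A voiced alveolar stop is [d], so the surface segment is [d].

[nɛdd͡zɪʃu]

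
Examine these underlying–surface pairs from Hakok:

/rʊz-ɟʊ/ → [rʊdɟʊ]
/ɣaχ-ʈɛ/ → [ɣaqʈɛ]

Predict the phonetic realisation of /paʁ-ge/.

[paɢge]

The data show regressive manner assimilation: /z/ → [d] before /ɟ/; /χ/ → [q] before /ʈ/. In each pair only manner changes, matching the following consonant, while place and voice stay constant.
/ʁ/ is a voiced uvular fricative. The following trigger /g/ is a stop, so /ʁ/ must become a stop as well.
Changing only its manner to stop gives [ɢ] — the voiced uvular stop.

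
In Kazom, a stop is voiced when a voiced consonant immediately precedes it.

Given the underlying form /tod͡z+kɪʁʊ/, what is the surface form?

[tod͡zgɪʁʊ]

The rule targets /k/ (voiceless velar stop), which sits after the trigger /d͡z/ (voiced).
Changing only its voicing to voiced gives [g] — the voiced velar stop.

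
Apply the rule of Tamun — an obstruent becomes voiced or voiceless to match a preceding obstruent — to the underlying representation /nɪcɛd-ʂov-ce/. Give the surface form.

The rule targets /ʂ/ (voiceless retroflex fricative), which sits after the trigger /d/ (voiced).
A voiced retroflex fricative is [ʐ], so the surface segment is [ʐ].
The same rule applies at the second boundary: /c/ → [ɟ] next to /v/.

[nɪcɛdʐovɟe]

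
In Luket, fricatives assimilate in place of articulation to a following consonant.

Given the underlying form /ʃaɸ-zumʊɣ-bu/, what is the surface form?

[ʃaszumʊβbu]

/ɸ/ is a voiceless bilabial fricative. The following trigger /z/ is alveolar, so /ɸ/ must become alveolar as well.
The voiceless alveolar fricative is [s], so /ɸ/ → [s].
The same rule applies at the second boundary: /ɣ/ → [β] next to /b/.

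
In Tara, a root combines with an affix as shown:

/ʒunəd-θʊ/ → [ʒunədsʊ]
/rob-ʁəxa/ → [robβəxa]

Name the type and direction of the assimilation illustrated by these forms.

progressive place assimilation

Comparing underlying and surface forms, /θ/ → [s] is the alternation; the neighbouring /d/ is constant.
The change dental → alveolar matches the place of the preceding /d/, identifying this as place assimilation.
Manner and voice are unchanged, so the assimilation is partial, not total.
The same holds elsewhere in the data: /ʁ/ → [β] after /b/ (uvular → bilabial, matching bilabial) — only place changes, and always toward the preceding segment.
The trigger is the preceding segment, so the direction is progressive (perseverative).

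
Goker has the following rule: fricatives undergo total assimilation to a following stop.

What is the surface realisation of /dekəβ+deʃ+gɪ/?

[dekəddeggɪ]

/β/ is the segment targeted by the rule; it sits immediately before /d/, so it assimilates completely and surfaces as [d].
At the second juncture, /ʃ/ likewise becomes [g] adjacent to /g/.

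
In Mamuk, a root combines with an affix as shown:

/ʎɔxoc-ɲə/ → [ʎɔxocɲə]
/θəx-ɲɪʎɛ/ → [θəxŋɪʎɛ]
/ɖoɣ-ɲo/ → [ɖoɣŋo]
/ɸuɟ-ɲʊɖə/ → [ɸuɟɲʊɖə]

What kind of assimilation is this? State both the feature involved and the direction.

Comparing underlying and surface forms, /ɲ/ → [ŋ] is the alternation; the neighbouring /x/ is constant.
/ɲ/ is palatal while /x/ is velar; the output [ŋ] is velar, matching the trigger — so the feature that spreads is place.
Manner and voice are unchanged, so the assimilation is partial, not total.
Checking the remaining alternation: /ɲ/ → [ŋ] after /ɣ/ (palatal → velar, matching velar) — only place changes, and always toward the preceding segment.
Nothing changes in [ʎɔxocɲə], [ɸuɟɲʊɖə]: there the adjacent consonants already agree in place (/ɲ/ and /c/ are both palatal; /ɲ/ and /ɟ/ are both palatal), so these forms are consistent with the same rule.
The trigger is the preceding segment, so the direction is progressive (perseverative).

progressive place assimilation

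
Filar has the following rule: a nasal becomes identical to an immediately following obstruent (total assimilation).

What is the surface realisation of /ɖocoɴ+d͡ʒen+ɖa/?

/ɴ/ is the segment targeted by the rule; it sits immediately before /d͡ʒ/, so it assimilates completely and surfaces as [d͡ʒ].
At the second juncture, /n/ likewise becomes [ɖ] adjacent to /ɖ/.

[ɖocod͡ʒd͡ʒeɖɖa]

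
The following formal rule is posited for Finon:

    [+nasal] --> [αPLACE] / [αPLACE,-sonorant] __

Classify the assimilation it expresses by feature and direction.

progressive place assimilation

The shared variable α links the value of the place features (abbreviated [PLACE]) on the target to the same value on the neighbouring segment, so place is the feature that assimilates.
Since the environment is written before the underscore, the trigger precedes the target; the direction is progressive.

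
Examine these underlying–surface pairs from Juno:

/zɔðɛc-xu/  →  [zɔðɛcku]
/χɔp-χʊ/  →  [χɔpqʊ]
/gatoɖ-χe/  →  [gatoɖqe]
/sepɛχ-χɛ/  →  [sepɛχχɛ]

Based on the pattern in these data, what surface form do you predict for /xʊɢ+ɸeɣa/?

[xʊɢpeɣa]

The data show progressive manner assimilation: /x/ → [k] after /c/; /χ/ → [q] after /p/; /χ/ → [q] after /ɖ/. In each pair only manner changes, matching the preceding consonant, while place and voice stay constant.
Nothing changes in [sepɛχχɛ]: there the adjacent consonants already agree in manner (/χ/ and /χ/ are both fricatives), so this form is consistent with the same rule.
/ɸ/ is a voiceless bilabial fricative. The preceding trigger /ɢ/ is a stop, so /ɸ/ must become a stop as well.
Changing only its manner to stop gives [p] — the voiceless bilabial stop.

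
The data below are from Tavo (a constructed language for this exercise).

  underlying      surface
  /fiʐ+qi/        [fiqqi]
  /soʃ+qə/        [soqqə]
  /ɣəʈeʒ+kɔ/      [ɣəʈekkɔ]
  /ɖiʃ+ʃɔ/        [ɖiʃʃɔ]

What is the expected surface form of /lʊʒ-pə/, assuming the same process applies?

[lʊppə]

The data show regressive total assimilation (/ʐ/ → [q] before /q/; /ʃ/ → [q] before /q/; /ʒ/ → [k] before /k/): in every case the target segment becomes identical to its following neighbour, copying more than a single feature.
In [ɖiʃʃɔ] the two consonants at the boundary are already identical (/ʃ/ + /ʃ/), so the rule applies vacuously and nothing changes.
/ʒ/ is the segment targeted by the rule; it sits immediately before /p/, so it assimilates completely and surfaces as [p].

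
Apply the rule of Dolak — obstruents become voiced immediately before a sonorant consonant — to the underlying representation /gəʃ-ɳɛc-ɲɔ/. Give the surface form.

The rule targets /ʃ/ (voiceless postalveolar fricative), which sits before the trigger /ɳ/ (voiced).
A voiced postalveolar fricative is [ʒ], so the surface segment is [ʒ].
At the second juncture, /c/ likewise becomes [ɟ] adjacent to /ɲ/.

[gəʒɳɛɟɲɔ]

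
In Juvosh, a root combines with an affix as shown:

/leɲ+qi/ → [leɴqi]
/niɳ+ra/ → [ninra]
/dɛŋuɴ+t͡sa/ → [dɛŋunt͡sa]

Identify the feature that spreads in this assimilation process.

Underlying /ɲ/ is realised as [ɴ] next to /q/; /q/ itself does not change.
The change palatal → uvular matches the place of the following /q/, identifying this as place assimilation.
The other alternating forms pattern the same way: /ɳ/ → [n] before /r/ (retroflex → alveolar, matching alveolar); /ɴ/ → [n] before /t͡s/ (uvular → alveolar, matching alveolar) — only place changes, and always toward the following segment.

place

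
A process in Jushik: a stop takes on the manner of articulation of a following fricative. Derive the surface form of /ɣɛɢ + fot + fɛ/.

[ɣɛʁfosfɛ]

The rule targets /ɢ/ (voiced uvular stop), which sits before the trigger /f/ (fricative).
Changing only its manner to fricative gives [ʁ] — the voiced uvular fricative.
The same rule applies at the second boundary: /t/ → [s] next to /f/.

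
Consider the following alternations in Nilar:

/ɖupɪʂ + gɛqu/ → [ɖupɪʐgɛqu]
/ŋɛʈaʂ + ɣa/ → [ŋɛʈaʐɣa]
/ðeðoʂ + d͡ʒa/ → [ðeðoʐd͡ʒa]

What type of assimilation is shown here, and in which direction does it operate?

regressive voicing assimilation

Underlying /ʂ/ is realised as [ʐ] next to /g/; /g/ itself does not change.
/ʂ/ is voiceless while /g/ is voiced; the output [ʐ] is voiced, matching the trigger — so the feature that spreads is voicing.
Place and manner are unchanged, so the assimilation is partial, not total.
The other alternating forms pattern the same way: /ʂ/ → [ʐ] before /ɣ/ (voiceless → voiced, matching voiced); /ʂ/ → [ʐ] before /d͡ʒ/ (voiceless → voiced, matching voiced) — only voicing changes, and always toward the following segment.
The trigger is the following segment, so the direction is regressive (anticipatory).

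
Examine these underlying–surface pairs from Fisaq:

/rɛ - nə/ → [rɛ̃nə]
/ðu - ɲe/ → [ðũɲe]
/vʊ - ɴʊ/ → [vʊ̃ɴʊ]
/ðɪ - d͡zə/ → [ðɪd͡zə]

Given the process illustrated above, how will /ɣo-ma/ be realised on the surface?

[ɣõma]

The data show regressive nasality assimilation (vowel nasalisation): /ɛ/ → [ɛ̃] before /n/; /u/ → [ũ] before /ɲ/; /ʊ/ → [ʊ̃] before /ɴ/ — a vowel is nasalised by an immediately following nasal consonant.
No change occurs in [ðɪd͡zə] because the vowel at the boundary is adjacent to an oral consonant, not a nasal (/ɪ/ next to /d͡z/).
/o/ sits next to the nasal /m/ and is therefore nasalised to [õ].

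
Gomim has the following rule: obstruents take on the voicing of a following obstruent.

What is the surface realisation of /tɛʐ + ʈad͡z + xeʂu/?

/ʐ/ is a voiced retroflex fricative. The following trigger /ʈ/ is voiceless, so /ʐ/ must become voiceless as well.
Changing only its voicing to voiceless gives [ʂ] — the voiceless retroflex fricative.
The same rule applies at the second boundary: /d͡z/ → [t͡s] next to /x/.

[tɛʂʈat͡sxeʂu]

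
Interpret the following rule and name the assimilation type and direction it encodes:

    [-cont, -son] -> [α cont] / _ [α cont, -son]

regressive manner assimilation

The rule copies [cont] (continuancy) from the environment onto the target stops; since [±cont] encodes the stop/fricative manner contrast, the assimilating dimension is manner.
Since the environment is written after the underscore, the trigger follows the target; the direction is regressive.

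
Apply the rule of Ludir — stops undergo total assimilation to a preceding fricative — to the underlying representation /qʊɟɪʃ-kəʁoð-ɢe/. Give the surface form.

/k/ is the segment targeted by the rule; it sits immediately after /ʃ/, so it assimilates completely and surfaces as [ʃ].
At the second juncture, /ɢ/ likewise becomes [ð] adjacent to /ð/.

[qʊɟɪʃʃəʁoððe]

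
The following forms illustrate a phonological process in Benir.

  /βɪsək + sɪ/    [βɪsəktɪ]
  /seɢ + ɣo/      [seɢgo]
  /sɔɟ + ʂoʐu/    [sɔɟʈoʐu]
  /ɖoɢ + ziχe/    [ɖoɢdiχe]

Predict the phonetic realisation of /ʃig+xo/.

[ʃigko]

The data show progressive manner assimilation: /s/ → [t] after /k/; /ɣ/ → [g] after /ɢ/; /ʂ/ → [ʈ] after /ɟ/; /z/ → [d] after /ɢ/. In each pair only manner changes, matching the preceding consonant, while place and voice stay constant.
/x/ is a voiceless velar fricative. The preceding trigger /g/ is a stop, so /x/ must become a stop as well.
Changing only its manner to stop gives [k] — the voiceless velar stop.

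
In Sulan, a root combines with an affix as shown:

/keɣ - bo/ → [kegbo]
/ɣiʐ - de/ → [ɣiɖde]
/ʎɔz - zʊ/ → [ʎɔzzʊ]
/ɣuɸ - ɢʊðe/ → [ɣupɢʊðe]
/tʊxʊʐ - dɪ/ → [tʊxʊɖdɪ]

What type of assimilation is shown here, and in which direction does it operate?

regressive manner assimilation

The segment that alternates is /ɣ/, which surfaces as [g] when adjacent to /b/.
/ɣ/ is a fricative while /b/ is a stop; the output [g] is a stop, matching the trigger — so the feature that spreads is manner.
Place and voice are unchanged, so the assimilation is partial, not total.
The other alternating forms pattern the same way: /ʐ/ → [ɖ] before /d/ (fricative → stop, matching a stop); /ɸ/ → [p] before /ɢ/ (fricative → stop, matching a stop) — only manner changes, and always toward the following segment.
Nothing changes in [ʎɔzzʊ]: there the adjacent consonants already agree in manner (/z/ and /z/ are both fricatives), so this form is consistent with the same rule.
Since the segment that changes precedes the conditioning segment, the assimilation is regressive.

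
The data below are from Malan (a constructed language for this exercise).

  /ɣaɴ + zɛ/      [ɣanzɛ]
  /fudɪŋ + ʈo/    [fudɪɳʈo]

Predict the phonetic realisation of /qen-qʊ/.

[qeɴqʊ]

The data show regressive place assimilation: /ɴ/ → [n] before /z/; /ŋ/ → [ɳ] before /ʈ/. In each pair only place changes, matching the following consonant, while manner and voice stay constant.
/n/ is a voiced alveolar nasal. The following trigger /q/ is uvular, so /n/ must become uvular as well.
A voiced uvular nasal is [ɴ], so the surface segment is [ɴ].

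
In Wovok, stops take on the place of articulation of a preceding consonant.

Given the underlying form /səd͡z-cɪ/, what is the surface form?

[səd͡ztɪ]

/c/ is a voiceless palatal stop. The preceding trigger /d͡z/ is alveolar, so /c/ must become alveolar as well.
The voiceless alveolar stop is [t], so /c/ → [t].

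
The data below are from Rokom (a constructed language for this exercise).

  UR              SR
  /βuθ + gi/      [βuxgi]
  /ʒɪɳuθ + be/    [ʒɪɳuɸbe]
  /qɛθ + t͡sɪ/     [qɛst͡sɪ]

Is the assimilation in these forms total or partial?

partial assimilation

The segment that alternates is /θ/, which surfaces as [x] when adjacent to /g/.
The change dental → velar matches the place of the following /g/, identifying this as place assimilation.
Manner and voice are unchanged, so the assimilation is partial, not total.
The same holds elsewhere in the data: /θ/ → [ɸ] before /b/ (dental → bilabial, matching bilabial); /θ/ → [s] before /t͡s/ (dental → alveolar, matching alveolar) — only place changes, and always toward the following segment.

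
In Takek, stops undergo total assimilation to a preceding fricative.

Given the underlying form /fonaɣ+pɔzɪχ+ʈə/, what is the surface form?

[fonaɣɣɔzɪχχə]

/p/ is the segment targeted by the rule; it sits immediately after /ɣ/, so it assimilates completely and surfaces as [ɣ].
The same rule applies at the second boundary: /ʈ/ → [χ] next to /χ/.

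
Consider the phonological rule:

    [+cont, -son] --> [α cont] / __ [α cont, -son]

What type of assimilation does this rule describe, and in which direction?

regressive manner assimilation

The shared variable α links the value of [cont] on the target to that of the neighbouring obstruent. [cont] distinguishes stops from fricatives — a manner-of-articulation feature — so this is manner assimilation.
Since the environment is written after the underscore, the trigger follows the target; the direction is regressive.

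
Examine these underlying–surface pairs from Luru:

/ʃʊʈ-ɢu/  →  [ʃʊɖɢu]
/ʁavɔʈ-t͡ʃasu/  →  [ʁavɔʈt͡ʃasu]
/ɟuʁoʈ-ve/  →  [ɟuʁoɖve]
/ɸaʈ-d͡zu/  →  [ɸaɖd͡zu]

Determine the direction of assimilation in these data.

regressive

Comparing underlying and surface forms, /ʈ/ → [ɖ] is the alternation; the neighbouring /ɢ/ is constant.
/ʈ/ is voiceless while /ɢ/ is voiced; the output [ɖ] is voiced, matching the trigger — so the feature that spreads is voicing.
Checking the remaining alternations: /ʈ/ → [ɖ] before /v/ (voiceless → voiced, matching voiced); /ʈ/ → [ɖ] before /d͡z/ (voiceless → voiced, matching voiced) — only voicing changes, and always toward the following segment.
No alternation appears in [ʁavɔʈt͡ʃasu]: there the adjacent consonants already agree in voicing (/ʈ/ and /t͡ʃ/ are both voiceless), so this form is consistent with the same rule.
The trigger is the following segment, so the direction is regressive (anticipatory).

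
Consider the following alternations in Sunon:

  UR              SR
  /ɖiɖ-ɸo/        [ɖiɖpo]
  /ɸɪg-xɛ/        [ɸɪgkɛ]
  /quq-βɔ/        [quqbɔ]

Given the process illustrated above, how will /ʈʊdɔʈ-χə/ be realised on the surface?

The data show progressive manner assimilation: /ɸ/ → [p] after /ɖ/; /x/ → [k] after /g/; /β/ → [b] after /q/. In each pair only manner changes, matching the preceding consonant, while place and voice stay constant.
/χ/ is a voiceless uvular fricative. The preceding trigger /ʈ/ is a stop, so /χ/ must become a stop as well.
A voiceless uvular stop is [q], so the surface segment is [q].

[ʈʊdɔʈqə]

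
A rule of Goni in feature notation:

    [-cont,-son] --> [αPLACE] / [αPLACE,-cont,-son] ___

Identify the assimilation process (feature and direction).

progressive place assimilation

The rule copies the place features (abbreviated [PLACE]) from the environment onto the target, so the assimilating feature is place.
The conditioning segment sits to the left of the focus bar, meaning the trigger precedes the segment that changes — progressive assimilation.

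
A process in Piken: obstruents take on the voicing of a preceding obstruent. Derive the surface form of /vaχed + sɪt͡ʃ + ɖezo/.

/s/ is a voiceless alveolar fricative. The preceding trigger /d/ is voiced, so /s/ must become voiced as well.
A voiced alveolar fricative is [z], so the surface segment is [z].
The same rule applies at the second boundary: /ɖ/ → [ʈ] next to /t͡ʃ/.

[vaχedzɪt͡ʃʈezo]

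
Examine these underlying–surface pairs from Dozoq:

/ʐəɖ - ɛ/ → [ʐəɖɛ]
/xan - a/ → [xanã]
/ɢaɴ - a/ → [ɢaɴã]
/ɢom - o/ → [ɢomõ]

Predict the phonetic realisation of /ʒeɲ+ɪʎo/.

The data show progressive nasality assimilation (vowel nasalisation): /a/ → [ã] after /n/; /a/ → [ã] after /ɴ/; /o/ → [õ] after /m/ — a vowel is nasalised by an immediately preceding nasal consonant.
No change occurs in [ʐəɖɛ] because the vowel at the boundary is adjacent to an oral consonant, not a nasal (/ɛ/ next to /ɖ/).
/ɪ/ sits next to the nasal /ɲ/ and is therefore nasalised to [ɪ̃].

[ʒeɲɪ̃ʎo]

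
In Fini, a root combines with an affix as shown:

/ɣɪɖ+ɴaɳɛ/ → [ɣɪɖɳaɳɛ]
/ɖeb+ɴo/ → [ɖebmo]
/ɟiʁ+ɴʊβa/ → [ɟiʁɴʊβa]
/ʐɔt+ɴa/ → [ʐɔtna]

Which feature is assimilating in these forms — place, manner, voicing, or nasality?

place

The segment that alternates is /ɴ/, which surfaces as [ɳ] when adjacent to /ɖ/.
The change uvular → retroflex matches the place of the preceding /ɖ/, identifying this as place assimilation.
The other alternating forms pattern the same way: /ɴ/ → [m] after /b/ (uvular → bilabial, matching bilabial); /ɴ/ → [n] after /t/ (uvular → alveolar, matching alveolar) — only place changes, and always toward the preceding segment.
No alternation appears in [ɟiʁɴʊβa]: there the adjacent consonants already agree in place (/ɴ/ and /ʁ/ are both uvular), so this form is consistent with the same rule.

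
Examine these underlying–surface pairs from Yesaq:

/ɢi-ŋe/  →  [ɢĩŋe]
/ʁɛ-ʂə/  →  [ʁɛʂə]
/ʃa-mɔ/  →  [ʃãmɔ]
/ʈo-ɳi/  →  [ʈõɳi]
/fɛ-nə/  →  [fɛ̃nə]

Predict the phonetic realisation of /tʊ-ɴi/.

[tʊ̃ɴi]

The data show regressive nasality assimilation (vowel nasalisation): /i/ → [ĩ] before /ŋ/; /a/ → [ã] before /m/; /o/ → [õ] before /ɳ/; /ɛ/ → [ɛ̃] before /n/ — a vowel is nasalised by an immediately following nasal consonant.
No change occurs in [ʁɛʂə] because the vowel at the boundary is adjacent to an oral consonant, not a nasal (/ɛ/ next to /ʂ/).
The vowel /ʊ/ is adjacent to the following nasal /ɴ/, so it acquires [+nasal] and surfaces as [ʊ̃].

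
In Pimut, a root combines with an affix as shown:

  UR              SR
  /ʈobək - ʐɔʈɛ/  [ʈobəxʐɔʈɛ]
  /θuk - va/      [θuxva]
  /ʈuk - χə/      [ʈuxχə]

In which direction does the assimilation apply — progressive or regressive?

regressive

Comparing underlying and surface forms, /k/ → [x] is the alternation; the neighbouring /ʐ/ is constant.
The change stop → fricative matches the manner of the following /ʐ/, identifying this as manner assimilation.
The other alternating forms pattern the same way: /k/ → [x] before /v/ (stop → fricative, matching a fricative); /k/ → [x] before /χ/ (stop → fricative, matching a fricative) — only manner changes, and always toward the following segment.
The trigger is the following segment, so the direction is regressive (anticipatory).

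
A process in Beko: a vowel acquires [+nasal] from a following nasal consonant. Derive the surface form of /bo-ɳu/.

[bõɳu]

/o/ sits next to the nasal /ɳ/ and is therefore nasalised to [õ].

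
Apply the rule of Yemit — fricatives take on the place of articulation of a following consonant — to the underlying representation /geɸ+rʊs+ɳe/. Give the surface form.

/ɸ/ is a voiceless bilabial fricative. The following trigger /r/ is alveolar, so /ɸ/ must become alveolar as well.
Changing only its place to alveolar gives [s] — the voiceless alveolar fricative.
At the second juncture, /s/ likewise becomes [ʂ] adjacent to /ɳ/.

[gesrʊʂɳe]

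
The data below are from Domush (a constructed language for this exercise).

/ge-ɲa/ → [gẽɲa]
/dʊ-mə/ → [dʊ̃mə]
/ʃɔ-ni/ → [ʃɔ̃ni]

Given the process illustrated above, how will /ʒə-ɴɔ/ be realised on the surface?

The data show regressive nasality assimilation (vowel nasalisation): /e/ → [ẽ] before /ɲ/; /ʊ/ → [ʊ̃] before /m/; /ɔ/ → [ɔ̃] before /n/ — a vowel is nasalised by an immediately following nasal consonant.
The vowel /ə/ is adjacent to the following nasal /ɴ/, so it acquires [+nasal] and surfaces as [ə̃].

[ʒə̃ɴɔ]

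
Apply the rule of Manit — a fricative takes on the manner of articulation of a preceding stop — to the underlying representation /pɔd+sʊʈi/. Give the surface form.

The rule targets /s/ (voiceless alveolar fricative), which sits after the trigger /d/ (stop).
The voiceless alveolar stop is [t], so /s/ → [t].

[pɔdtʊʈi]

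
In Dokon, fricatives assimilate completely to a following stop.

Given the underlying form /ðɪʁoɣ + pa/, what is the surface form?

[ðɪʁoppa]

/ɣ/ is the segment targeted by the rule; it sits immediately before /p/, so it assimilates completely and surfaces as [p].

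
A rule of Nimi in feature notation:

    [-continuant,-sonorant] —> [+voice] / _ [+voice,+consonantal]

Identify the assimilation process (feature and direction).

The target ([-continuant,-sonorant], stops) acquires [+voice] next to a voiced consonant ([+voice,+consonantal]) — it takes on the voicing of its neighbour, so the feature that spreads is voicing.
The conditioning segment sits to the right of the focus bar, meaning the trigger follows the segment that changes — regressive assimilation.

regressive voicing assimilation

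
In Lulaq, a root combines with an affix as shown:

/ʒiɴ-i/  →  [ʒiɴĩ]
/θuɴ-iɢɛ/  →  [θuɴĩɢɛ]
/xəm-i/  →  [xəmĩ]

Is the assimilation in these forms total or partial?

The vowel /i/ surfaces as nasalised [ĩ] next to the preceding nasal /ɴ/ — it has acquired the [+nasal] feature of its neighbour.
Likewise in the remaining data: /i/ → [ĩ] after /m/ — each time a vowel is nasalised next to a preceding nasal.

partial assimilation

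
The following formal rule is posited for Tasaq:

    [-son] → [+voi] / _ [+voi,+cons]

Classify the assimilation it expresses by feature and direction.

regressive voicing assimilation

The structural change is [+voi], and the conditioning segment [+voi,+cons] (a voiced consonant) is itself voiced, so the target comes to share the voicing of its neighbour — voicing assimilation.
Since the environment is written after the underscore, the trigger follows the target; the direction is regressive.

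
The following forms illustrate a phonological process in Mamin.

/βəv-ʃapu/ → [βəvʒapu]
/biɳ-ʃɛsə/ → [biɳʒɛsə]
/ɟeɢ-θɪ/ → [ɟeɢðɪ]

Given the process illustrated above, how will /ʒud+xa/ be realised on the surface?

[ʒudɣa]

The data show progressive voicing assimilation: /ʃ/ → [ʒ] after /v/; /ʃ/ → [ʒ] after /ɳ/; /θ/ → [ð] after /ɢ/. In each pair only voicing changes, matching the preceding consonant, while place and manner stay constant.
/x/ is a voiceless velar fricative. The preceding trigger /d/ is voiced, so /x/ must become voiced as well.
Changing only its voicing to voiced gives [ɣ] — the voiced velar fricative.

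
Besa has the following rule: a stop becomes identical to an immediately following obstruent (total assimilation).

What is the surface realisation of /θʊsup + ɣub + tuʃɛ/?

/p/ is the segment targeted by the rule; it sits immediately before /ɣ/, so it assimilates completely and surfaces as [ɣ].
At the second juncture, /b/ likewise becomes [t] adjacent to /t/.

[θʊsuɣɣuttuʃɛ]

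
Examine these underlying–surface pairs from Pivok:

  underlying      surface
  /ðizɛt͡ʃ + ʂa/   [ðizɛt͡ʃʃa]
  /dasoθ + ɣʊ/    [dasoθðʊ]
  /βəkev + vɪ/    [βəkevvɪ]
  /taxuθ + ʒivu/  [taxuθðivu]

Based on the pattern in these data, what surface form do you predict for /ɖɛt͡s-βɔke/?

The data show progressive place assimilation: /ʂ/ → [ʃ] after /t͡ʃ/; /ɣ/ → [ð] after /θ/; /ʒ/ → [ð] after /θ/. In each pair only place changes, matching the preceding consonant, while manner and voice stay constant.
No alternation appears in [βəkevvɪ]: there the adjacent consonants already agree in place (/v/ and /v/ are both labiodental), so this form is consistent with the same rule.
The rule targets /β/ (voiced bilabial fricative), which sits after the trigger /t͡s/ (alveolar).
The voiced alveolar fricative is [z], so /β/ → [z].

[ɖɛt͡szɔke]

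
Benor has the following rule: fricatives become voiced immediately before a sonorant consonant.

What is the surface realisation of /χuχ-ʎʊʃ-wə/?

The rule targets /χ/ (voiceless uvular fricative), which sits before the trigger /ʎ/ (voiced).
Changing only its voicing to voiced gives [ʁ] — the voiced uvular fricative.
At the second juncture, /ʃ/ likewise becomes [ʒ] adjacent to /w/.

[χuʁʎʊʒwə]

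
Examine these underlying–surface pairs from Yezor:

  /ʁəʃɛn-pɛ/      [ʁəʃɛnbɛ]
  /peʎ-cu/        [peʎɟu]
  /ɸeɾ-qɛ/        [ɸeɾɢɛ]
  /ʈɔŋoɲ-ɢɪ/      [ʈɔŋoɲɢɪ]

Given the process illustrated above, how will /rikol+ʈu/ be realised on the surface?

[rikolɖu]

The data show progressive voicing assimilation: /p/ → [b] after /n/; /c/ → [ɟ] after /ʎ/; /q/ → [ɢ] after /ɾ/. In each pair only voicing changes, matching the preceding consonant, while place and manner stay constant.
No alternation appears in [ʈɔŋoɲɢɪ]: there the adjacent consonants already agree in voicing (/ɢ/ and /ɲ/ are both voiced), so this form is consistent with the same rule.
/ʈ/ is a voiceless retroflex stop. The preceding trigger /l/ is voiced, so /ʈ/ must become voiced as well.
Changing only its voicing to voiced gives [ɖ] — the voiced retroflex stop.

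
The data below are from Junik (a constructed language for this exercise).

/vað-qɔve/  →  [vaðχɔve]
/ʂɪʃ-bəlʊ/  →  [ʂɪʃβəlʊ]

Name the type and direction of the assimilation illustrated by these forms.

progressive manner assimilation

The segment that alternates is /q/, which surfaces as [χ] when adjacent to /ð/.
/q/ is a stop while /ð/ is a fricative; the output [χ] is a fricative, matching the trigger — so the feature that spreads is manner.
Place and voice are unchanged, so the assimilation is partial, not total.
The same holds elsewhere in the data: /b/ → [β] after /ʃ/ (stop → fricative, matching a fricative) — only manner changes, and always toward the preceding segment.
Since the segment that changes follows the conditioning segment, the assimilation is progressive.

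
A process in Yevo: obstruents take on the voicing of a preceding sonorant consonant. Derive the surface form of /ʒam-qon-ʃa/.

/q/ is a voiceless uvular stop. The preceding trigger /m/ is voiced, so /q/ must become voiced as well.
Changing only its voicing to voiced gives [ɢ] — the voiced uvular stop.
The same rule applies at the second boundary: /ʃ/ → [ʒ] next to /n/.

[ʒamɢonʒa]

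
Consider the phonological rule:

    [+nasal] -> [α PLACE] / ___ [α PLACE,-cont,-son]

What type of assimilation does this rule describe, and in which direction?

The shared variable α links the value of the place features (abbreviated [PLACE]) on the target to the same value on the neighbouring segment, so place is the feature that assimilates.
Since the environment is written after the underscore, the trigger follows the target; the direction is regressive.

regressive place assimilation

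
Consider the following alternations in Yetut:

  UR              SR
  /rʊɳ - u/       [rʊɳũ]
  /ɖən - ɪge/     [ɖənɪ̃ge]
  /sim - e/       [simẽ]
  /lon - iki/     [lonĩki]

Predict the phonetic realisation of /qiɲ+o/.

[qiɲõ]

The data show progressive nasality assimilation (vowel nasalisation): /u/ → [ũ] after /ɳ/; /ɪ/ → [ɪ̃] after /n/; /e/ → [ẽ] after /m/; /i/ → [ĩ] after /n/ — a vowel is nasalised by an immediately preceding nasal consonant.
/o/ sits next to the nasal /ɲ/ and is therefore nasalised to [õ].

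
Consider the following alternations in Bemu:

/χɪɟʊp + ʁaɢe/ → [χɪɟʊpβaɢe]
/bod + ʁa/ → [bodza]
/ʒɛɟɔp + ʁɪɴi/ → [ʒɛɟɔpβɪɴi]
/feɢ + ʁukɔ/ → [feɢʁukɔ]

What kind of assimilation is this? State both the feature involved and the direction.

Comparing underlying and surface forms, /ʁ/ → [β] is the alternation; the neighbouring /p/ is constant.
The change uvular → bilabial matches the place of the preceding /p/, identifying this as place assimilation.
Manner and voice are unchanged, so the assimilation is partial, not total.
The same holds elsewhere in the data: /ʁ/ → [z] after /d/ (uvular → alveolar, matching alveolar) — only place changes, and always toward the preceding segment.
No alternation appears in [feɢʁukɔ]: there the adjacent consonants already agree in place (/ʁ/ and /ɢ/ are both uvular), so this form is consistent with the same rule.
Since the segment that changes follows the conditioning segment, the assimilation is progressive.

progressive place assimilation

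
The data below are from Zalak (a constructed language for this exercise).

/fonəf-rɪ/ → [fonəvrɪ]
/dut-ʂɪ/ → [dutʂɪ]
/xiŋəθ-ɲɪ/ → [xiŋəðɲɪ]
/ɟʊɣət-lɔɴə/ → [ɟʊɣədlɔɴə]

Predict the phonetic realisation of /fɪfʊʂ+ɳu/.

The data show regressive voicing assimilation: /f/ → [v] before /r/; /θ/ → [ð] before /ɲ/; /t/ → [d] before /l/. In each pair only voicing changes, matching the following consonant, while place and manner stay constant.
No alternation appears in [dutʂɪ]: there the adjacent consonants already agree in voicing (/t/ and /ʂ/ are both voiceless), so this form is consistent with the same rule.
/ʂ/ is a voiceless retroflex fricative. The following trigger /ɳ/ is voiced, so /ʂ/ must become voiced as well.
A voiced retroflex fricative is [ʐ], so the surface segment is [ʐ].

[fɪfʊʐɳu]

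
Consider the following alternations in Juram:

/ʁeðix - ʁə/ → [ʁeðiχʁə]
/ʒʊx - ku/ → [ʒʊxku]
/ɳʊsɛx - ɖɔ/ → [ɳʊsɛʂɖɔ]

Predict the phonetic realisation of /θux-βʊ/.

[θuɸβʊ]

The data show regressive place assimilation: /x/ → [χ] before /ʁ/; /x/ → [ʂ] before /ɖ/. In each pair only place changes, matching the following consonant, while manner and voice stay constant.
Nothing changes in [ʒʊxku]: there the adjacent consonants already agree in place (/x/ and /k/ are both velar), so this form is consistent with the same rule.
/x/ is a voiceless velar fricative. The following trigger /β/ is bilabial, so /x/ must become bilabial as well.
Changing only its place to bilabial gives [ɸ] — the voiceless bilabial fricative.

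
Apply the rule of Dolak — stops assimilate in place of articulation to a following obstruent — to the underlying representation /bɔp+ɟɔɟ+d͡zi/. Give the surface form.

The rule targets /p/ (voiceless bilabial stop), which sits before the trigger /ɟ/ (palatal).
A voiceless palatal stop is [c], so the surface segment is [c].
The same rule applies at the second boundary: /ɟ/ → [d] next to /d͡z/.

[bɔcɟɔdd͡zi]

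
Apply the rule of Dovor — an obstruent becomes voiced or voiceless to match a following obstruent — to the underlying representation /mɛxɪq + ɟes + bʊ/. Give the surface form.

[mɛxɪɢɟezbʊ]

The rule targets /q/ (voiceless uvular stop), which sits before the trigger /ɟ/ (voiced).
A voiced uvular stop is [ɢ], so the surface segment is [ɢ].
At the second juncture, /s/ likewise becomes [z] adjacent to /b/.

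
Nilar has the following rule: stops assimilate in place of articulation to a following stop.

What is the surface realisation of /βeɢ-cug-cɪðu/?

[βeɟcuɟcɪðu]

/ɢ/ is a voiced uvular stop. The following trigger /c/ is palatal, so /ɢ/ must become palatal as well.
The voiced palatal stop is [ɟ], so /ɢ/ → [ɟ].
At the second juncture, /g/ likewise becomes [ɟ] adjacent to /c/.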